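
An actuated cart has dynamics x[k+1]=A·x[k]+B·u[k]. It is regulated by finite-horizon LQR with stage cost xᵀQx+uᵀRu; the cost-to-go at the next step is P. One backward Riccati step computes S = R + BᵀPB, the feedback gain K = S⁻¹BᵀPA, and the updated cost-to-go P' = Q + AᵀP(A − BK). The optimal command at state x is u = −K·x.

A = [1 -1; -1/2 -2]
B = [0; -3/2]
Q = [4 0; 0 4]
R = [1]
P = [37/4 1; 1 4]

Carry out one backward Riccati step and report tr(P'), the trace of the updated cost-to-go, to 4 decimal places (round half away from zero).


28.0500

BᵀP = [-1.5000 -6.0000]
S = R + BᵀPB = [1] + [9.0000] = [10.0000]
BᵀPA = [1.5000 13.5000]
K = S⁻¹·BᵀPA = [0.1500 1.3500]
A−BK = [1.0000 -1.0000; -0.2750 0.0250]
AᵀP(A−BK) = [9.0250 -8.7750; -8.7750 11.0250]
P' = Q + AᵀP(A−BK) = [13.0250 -8.7750; -8.7750 15.0250]
tr(P') = 28.0500


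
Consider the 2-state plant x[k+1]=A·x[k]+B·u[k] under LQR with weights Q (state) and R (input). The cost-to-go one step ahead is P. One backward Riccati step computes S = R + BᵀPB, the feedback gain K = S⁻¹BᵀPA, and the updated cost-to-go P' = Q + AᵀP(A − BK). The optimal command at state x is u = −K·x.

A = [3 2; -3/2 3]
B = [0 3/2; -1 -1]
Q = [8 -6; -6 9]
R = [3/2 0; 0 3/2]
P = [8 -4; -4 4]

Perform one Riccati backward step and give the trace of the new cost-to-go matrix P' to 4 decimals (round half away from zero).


BᵀP = [4.0000 -4.0000; 16.0000 -10.0000]
S = R + BᵀPB = [3/2 0; 0 3/2] + [4.0000 10.0000; 10.0000 34.0000] = [5.5000 10.0000; 10.0000 35.5000]
BᵀPA = [18.0000 -4.0000; 63.0000 2.0000]
K = S⁻¹·BᵀPA = [0.0945 -1.7008; 1.7480 0.5354]
A−BK = [0.3780 1.1969; 0.3425 1.8346]
AᵀP(A−BK) = [5.1732 2.8819; 2.8819 12.1260]
P' = Q + AᵀP(A−BK) = [13.1732 -3.1181; -3.1181 21.1260]
tr(P') = 34.2992

34.2992


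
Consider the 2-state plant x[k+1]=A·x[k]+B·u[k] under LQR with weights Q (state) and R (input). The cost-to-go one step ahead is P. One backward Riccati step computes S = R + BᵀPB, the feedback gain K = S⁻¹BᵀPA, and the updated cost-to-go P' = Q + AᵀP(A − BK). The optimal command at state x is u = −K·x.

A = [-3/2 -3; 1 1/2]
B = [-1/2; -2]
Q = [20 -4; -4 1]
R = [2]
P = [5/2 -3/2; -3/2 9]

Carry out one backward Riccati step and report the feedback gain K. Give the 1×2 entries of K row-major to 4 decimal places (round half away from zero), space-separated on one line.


BᵀP = [1.7500 -17.2500]
S = R + BᵀPB = [2] + [33.6250] = [35.6250]
BᵀPA = [-19.8750 -13.8750]
K = S⁻¹·BᵀPA = [-0.5579 -0.3895]
A−BK = [-1.7789 -3.1947; -0.1158 -0.2789]
AᵀP(A−BK) = [8.0368 13.6342; 13.6342 23.8461]
P' = Q + AᵀP(A−BK) = [28.0368 9.6342; 9.6342 24.8461]
tr(P') = 52.8829

-0.5579 -0.3895


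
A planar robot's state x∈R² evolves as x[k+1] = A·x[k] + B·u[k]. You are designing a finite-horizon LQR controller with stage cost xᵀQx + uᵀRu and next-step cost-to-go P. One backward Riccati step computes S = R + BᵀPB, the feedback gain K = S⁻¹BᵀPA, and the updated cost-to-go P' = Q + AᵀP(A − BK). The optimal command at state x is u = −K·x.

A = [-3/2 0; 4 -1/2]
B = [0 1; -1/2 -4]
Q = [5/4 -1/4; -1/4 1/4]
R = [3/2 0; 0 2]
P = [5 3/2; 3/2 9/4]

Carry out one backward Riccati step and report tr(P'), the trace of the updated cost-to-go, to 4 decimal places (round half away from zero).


4.6466

BᵀP = [-0.7500 -1.1250; -1.0000 -7.5000]
S = R + BᵀPB = [3/2 0; 0 2] + [0.5625 3.7500; 3.7500 29.0000] = [2.0625 3.7500; 3.7500 31.0000]
BᵀPA = [-3.3750 0.5625; -28.5000 3.7500]
K = S⁻¹·BᵀPA = [0.0451 0.0677; -0.9248 0.1128]
A−BK = [-0.5752 -0.1128; 0.3233 -0.0150]
AᵀP(A−BK) = [3.0451 0.0677; 0.0677 0.1015]
P' = Q + AᵀP(A−BK) = [4.2951 -0.1823; -0.1823 0.3515]
tr(P') = 4.6466


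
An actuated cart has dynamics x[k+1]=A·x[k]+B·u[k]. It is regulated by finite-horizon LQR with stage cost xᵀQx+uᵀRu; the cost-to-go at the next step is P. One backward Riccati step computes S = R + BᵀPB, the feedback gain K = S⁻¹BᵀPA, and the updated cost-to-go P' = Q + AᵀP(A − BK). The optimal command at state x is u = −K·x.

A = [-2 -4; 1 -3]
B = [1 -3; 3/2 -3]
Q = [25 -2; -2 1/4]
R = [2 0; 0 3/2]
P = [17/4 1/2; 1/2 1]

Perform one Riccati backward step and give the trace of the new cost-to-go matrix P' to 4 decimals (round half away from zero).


33.9313

BᵀP = [5.0000 2.0000; -14.2500 -4.5000]
S = R + BᵀPB = [2 0; 0 3/2] + [8.0000 -21.0000; -21.0000 56.2500] = [10.0000 -21.0000; -21.0000 57.7500]
BᵀPA = [-8.0000 -26.0000; 24.0000 70.5000]
K = S⁻¹·BᵀPA = [0.3077 -0.1538; 0.5275 1.1648]
A−BK = [-0.7253 -0.3516; 2.1209 0.7253]
AᵀP(A−BK) = [5.8022 2.8132; 2.8132 2.8791]
P' = Q + AᵀP(A−BK) = [30.8022 0.8132; 0.8132 3.1291]
tr(P') = 33.9313


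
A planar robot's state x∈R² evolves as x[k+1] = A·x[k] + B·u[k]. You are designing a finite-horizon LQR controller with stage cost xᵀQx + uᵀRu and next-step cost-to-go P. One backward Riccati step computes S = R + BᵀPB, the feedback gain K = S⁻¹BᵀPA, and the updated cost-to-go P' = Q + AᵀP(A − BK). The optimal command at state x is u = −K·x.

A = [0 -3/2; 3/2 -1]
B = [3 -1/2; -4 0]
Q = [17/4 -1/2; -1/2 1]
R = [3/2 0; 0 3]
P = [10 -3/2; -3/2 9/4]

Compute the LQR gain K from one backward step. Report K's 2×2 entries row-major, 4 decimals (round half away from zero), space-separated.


-0.1584 -0.1760 -0.3139 0.6512

BᵀP = [36.0000 -13.5000; -5.0000 0.7500]
S = R + BᵀPB = [3/2 0; 0 3] + [162.0000 -18.0000; -18.0000 2.5000] = [163.5000 -18.0000; -18.0000 5.5000]
BᵀPA = [-20.2500 -40.5000; 1.1250 6.7500]
K = S⁻¹·BᵀPA = [-0.1584 -0.1760; -0.3139 0.6512]
A−BK = [0.3183 -0.6463; 0.8664 -1.7040]
AᵀP(A−BK) = [2.2078 -4.2969; -4.2969 8.7257]
P' = Q + AᵀP(A−BK) = [6.4578 -4.7969; -4.7969 9.7257]
tr(P') = 16.1835


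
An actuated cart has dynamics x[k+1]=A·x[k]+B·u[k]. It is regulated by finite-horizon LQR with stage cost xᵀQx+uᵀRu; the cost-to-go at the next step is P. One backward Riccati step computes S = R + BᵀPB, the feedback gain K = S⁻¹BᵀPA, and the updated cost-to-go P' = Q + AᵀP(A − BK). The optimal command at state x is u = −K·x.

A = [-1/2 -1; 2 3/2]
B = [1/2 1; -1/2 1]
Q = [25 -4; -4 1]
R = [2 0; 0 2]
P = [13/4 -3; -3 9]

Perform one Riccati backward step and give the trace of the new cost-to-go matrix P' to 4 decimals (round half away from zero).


44.1540

BᵀP = [3.1250 -6.0000; 0.2500 6.0000]
S = R + BᵀPB = [2 0; 0 2] + [4.5625 -2.8750; -2.8750 6.2500] = [6.5625 -2.8750; -2.8750 8.2500]
BᵀPA = [-13.5625 -12.1250; 11.8750 8.7500]
K = S⁻¹·BᵀPA = [-1.6948 -1.6322; 0.8488 0.4918]
A−BK = [-0.5014 -0.6757; 0.3038 0.1921]
AᵀP(A−BK) = [9.7473 8.8985; 8.8985 8.4067]
P' = Q + AᵀP(A−BK) = [34.7473 4.8985; 4.8985 9.4067]
tr(P') = 44.1540


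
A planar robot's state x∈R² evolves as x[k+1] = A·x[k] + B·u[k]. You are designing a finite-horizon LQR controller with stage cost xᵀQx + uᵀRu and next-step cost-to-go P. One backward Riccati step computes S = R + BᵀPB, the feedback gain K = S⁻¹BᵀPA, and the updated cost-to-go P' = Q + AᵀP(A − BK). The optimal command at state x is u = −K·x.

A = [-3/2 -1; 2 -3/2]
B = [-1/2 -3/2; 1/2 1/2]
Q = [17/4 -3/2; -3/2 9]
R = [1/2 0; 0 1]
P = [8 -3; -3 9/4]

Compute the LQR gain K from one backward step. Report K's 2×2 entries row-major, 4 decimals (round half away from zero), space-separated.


1.2879 -0.5894 0.7973 0.4446

BᵀP = [-5.5000 2.6250; -13.5000 5.6250]
S = R + BᵀPB = [1/2 0; 0 1] + [4.0625 9.5625; 9.5625 23.0625] = [4.5625 9.5625; 9.5625 24.0625]
BᵀPA = [13.5000 1.5625; 31.5000 5.0625]
K = S⁻¹·BᵀPA = [1.2879 -0.5894; 0.7973 0.4446]
A−BK = [0.3399 -0.6278; 0.9574 -1.4276]
AᵀP(A−BK) = [2.4991 -1.5486; -1.5486 2.7325]
P' = Q + AᵀP(A−BK) = [6.7491 -3.0486; -3.0486 11.7325]
tr(P') = 18.4817


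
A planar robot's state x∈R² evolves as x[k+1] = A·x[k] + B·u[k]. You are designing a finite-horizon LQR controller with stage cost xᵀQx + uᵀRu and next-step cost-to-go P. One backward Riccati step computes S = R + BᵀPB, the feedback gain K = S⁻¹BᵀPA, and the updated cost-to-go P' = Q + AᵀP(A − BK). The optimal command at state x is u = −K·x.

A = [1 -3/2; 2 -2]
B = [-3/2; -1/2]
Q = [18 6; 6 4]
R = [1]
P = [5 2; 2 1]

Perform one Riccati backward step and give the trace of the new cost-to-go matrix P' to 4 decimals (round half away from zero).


25.5847

BᵀP = [-8.5000 -3.5000]
S = R + BᵀPB = [1] + [14.5000] = [15.5000]
BᵀPA = [-15.5000 19.7500]
K = S⁻¹·BᵀPA = [-1.0000 1.2742]
A−BK = [-0.5000 0.4113; 1.5000 -1.3629]
AᵀP(A−BK) = [1.5000 -1.7500; -1.7500 2.0847]
P' = Q + AᵀP(A−BK) = [19.5000 4.2500; 4.2500 6.0847]
tr(P') = 25.5847


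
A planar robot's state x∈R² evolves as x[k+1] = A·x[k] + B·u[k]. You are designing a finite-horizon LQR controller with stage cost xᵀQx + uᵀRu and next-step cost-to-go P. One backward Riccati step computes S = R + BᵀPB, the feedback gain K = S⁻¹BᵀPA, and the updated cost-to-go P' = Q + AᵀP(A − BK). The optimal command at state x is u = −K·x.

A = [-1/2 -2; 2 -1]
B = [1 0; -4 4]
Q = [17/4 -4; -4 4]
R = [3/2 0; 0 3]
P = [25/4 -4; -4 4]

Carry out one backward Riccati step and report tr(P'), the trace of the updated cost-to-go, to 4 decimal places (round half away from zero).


14.1974

BᵀP = [22.2500 -20.0000; -16.0000 16.0000]
S = R + BᵀPB = [3/2 0; 0 3] + [102.2500 -80.0000; -80.0000 64.0000] = [103.7500 -80.0000; -80.0000 67.0000]
BᵀPA = [-51.1250 -24.5000; 40.0000 16.0000]
K = S⁻¹·BᵀPA = [-0.4088 -0.6558; 0.1088 -0.5442]
A−BK = [-0.0912 -1.3442; -0.0707 -1.4463]
AᵀP(A−BK) = [0.3066 0.4918; 0.4918 5.6408]
P' = Q + AᵀP(A−BK) = [4.5566 -3.5082; -3.5082 9.6408]
tr(P') = 14.1974


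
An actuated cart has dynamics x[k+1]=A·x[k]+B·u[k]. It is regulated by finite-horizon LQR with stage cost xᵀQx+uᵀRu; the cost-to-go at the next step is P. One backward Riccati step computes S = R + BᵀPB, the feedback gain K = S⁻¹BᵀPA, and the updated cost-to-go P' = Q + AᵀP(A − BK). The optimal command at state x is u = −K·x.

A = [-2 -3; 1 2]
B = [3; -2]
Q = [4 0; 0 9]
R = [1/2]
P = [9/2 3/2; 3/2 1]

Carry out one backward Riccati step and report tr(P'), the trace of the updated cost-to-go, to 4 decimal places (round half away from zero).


13.8148

BᵀP = [10.5000 2.5000]
S = R + BᵀPB = [1/2] + [26.5000] = [27.0000]
BᵀPA = [-18.5000 -26.5000]
K = S⁻¹·BᵀPA = [-0.6852 -0.9815]
A−BK = [0.0556 -0.0556; -0.3704 0.0370]
AᵀP(A−BK) = [0.3241 0.3426; 0.3426 0.4907]
P' = Q + AᵀP(A−BK) = [4.3241 0.3426; 0.3426 9.4907]
tr(P') = 13.8148


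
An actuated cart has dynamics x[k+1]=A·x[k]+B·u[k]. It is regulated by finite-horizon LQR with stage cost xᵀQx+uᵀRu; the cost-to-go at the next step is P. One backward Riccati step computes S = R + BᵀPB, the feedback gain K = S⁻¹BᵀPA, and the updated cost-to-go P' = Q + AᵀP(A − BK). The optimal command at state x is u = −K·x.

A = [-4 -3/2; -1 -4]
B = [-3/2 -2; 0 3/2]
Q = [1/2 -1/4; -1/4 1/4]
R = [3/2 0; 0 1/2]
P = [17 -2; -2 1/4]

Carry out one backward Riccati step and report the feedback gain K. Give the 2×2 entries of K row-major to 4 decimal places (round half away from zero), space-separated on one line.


0.3803 0.1330 1.5114 0.3777

BᵀP = [-25.5000 3.0000; -37.0000 4.3750]
S = R + BᵀPB = [3/2 0; 0 1/2] + [38.2500 55.5000; 55.5000 80.5625] = [39.7500 55.5000; 55.5000 81.0625]
BᵀPA = [99.0000 26.2500; 143.6250 38.0000]
K = S⁻¹·BᵀPA = [0.3803 0.1330; 1.5114 0.3777]
A−BK = [-0.4067 -0.5451; -3.2671 -4.5665]
AᵀP(A−BK) = [1.5246 0.5837; 0.5837 0.4056]
P' = Q + AᵀP(A−BK) = [2.0246 0.3337; 0.3337 0.6556]
tr(P') = 2.6802


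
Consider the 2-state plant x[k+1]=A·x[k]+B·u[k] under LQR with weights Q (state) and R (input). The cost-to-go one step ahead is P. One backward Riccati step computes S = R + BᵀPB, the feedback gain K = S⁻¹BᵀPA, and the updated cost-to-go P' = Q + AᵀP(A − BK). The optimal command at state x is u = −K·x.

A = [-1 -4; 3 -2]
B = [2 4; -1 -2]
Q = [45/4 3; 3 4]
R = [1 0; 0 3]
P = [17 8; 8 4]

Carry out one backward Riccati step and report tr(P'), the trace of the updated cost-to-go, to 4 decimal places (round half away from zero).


28.5186

BᵀP = [26.0000 12.0000; 52.0000 24.0000]
S = R + BᵀPB = [1 0; 0 3] + [40.0000 80.0000; 80.0000 160.0000] = [41.0000 80.0000; 80.0000 163.0000]
BᵀPA = [10.0000 -128.0000; 20.0000 -256.0000]
K = S⁻¹·BᵀPA = [0.1060 -1.3569; 0.0707 -0.9046]
A−BK = [-1.4947 2.3322; 3.2473 -5.1661]
AᵀP(A−BK) = [2.5265 -4.3392; -4.3392 10.7420]
P' = Q + AᵀP(A−BK) = [13.7765 -1.3392; -1.3392 14.7420]
tr(P') = 28.5186


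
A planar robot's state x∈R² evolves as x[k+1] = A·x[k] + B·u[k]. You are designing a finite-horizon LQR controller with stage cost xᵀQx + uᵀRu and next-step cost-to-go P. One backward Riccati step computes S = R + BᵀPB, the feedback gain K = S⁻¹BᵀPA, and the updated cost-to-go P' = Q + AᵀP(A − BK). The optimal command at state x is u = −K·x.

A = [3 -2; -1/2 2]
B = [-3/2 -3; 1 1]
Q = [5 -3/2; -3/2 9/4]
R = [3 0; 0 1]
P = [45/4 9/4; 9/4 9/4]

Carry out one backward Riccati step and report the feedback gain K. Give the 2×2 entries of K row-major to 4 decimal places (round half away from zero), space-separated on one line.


BᵀP = [-14.6250 -1.1250; -31.5000 -4.5000]
S = R + BᵀPB = [3 0; 0 1] + [20.8125 42.7500; 42.7500 90.0000] = [23.8125 42.7500; 42.7500 91.0000]
BᵀPA = [-43.3125 27.0000; -92.2500 54.0000]
K = S⁻¹·BᵀPA = [0.0066 0.4376; -1.0169 0.3878]
A−BK = [-0.0406 -0.1801; 0.5102 1.1746]
AᵀP(A−BK) = [1.5452 0.7309; 0.7309 3.2420]
P' = Q + AᵀP(A−BK) = [6.5452 -0.7691; -0.7691 5.4920]
tr(P') = 12.0372

0.0066 0.4376 -1.0169 0.3878


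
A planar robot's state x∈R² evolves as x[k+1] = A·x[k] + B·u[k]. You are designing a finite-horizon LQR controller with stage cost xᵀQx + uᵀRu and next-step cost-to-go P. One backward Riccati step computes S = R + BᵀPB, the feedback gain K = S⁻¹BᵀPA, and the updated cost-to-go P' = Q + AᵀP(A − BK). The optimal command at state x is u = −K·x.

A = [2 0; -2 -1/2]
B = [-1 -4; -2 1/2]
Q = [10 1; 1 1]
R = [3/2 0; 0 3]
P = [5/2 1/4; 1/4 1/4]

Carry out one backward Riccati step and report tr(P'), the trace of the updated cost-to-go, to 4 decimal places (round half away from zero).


12.2511

BᵀP = [-3.0000 -0.7500; -9.8750 -0.8750]
S = R + BᵀPB = [3/2 0; 0 3] + [4.5000 11.6250; 11.6250 39.0625] = [6.0000 11.6250; 11.6250 42.0625]
BᵀPA = [-4.5000 0.3750; -18.0000 0.4375]
K = S⁻¹·BᵀPA = [0.1703 0.0912; -0.4750 -0.0148]
A−BK = [0.2703 0.0320; -1.4218 -0.3103]
AᵀP(A−BK) = [1.2163 0.1439; 0.1439 0.0348]
P' = Q + AᵀP(A−BK) = [11.2163 1.1439; 1.1439 1.0348]
tr(P') = 12.2511


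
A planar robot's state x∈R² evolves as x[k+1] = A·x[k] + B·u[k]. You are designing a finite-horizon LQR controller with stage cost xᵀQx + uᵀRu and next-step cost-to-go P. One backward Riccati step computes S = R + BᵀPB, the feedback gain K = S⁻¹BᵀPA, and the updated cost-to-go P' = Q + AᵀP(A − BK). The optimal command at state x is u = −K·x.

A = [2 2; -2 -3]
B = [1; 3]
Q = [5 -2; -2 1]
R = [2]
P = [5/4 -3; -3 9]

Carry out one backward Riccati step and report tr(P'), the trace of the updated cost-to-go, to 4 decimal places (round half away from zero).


16.5698

BᵀP = [-7.7500 24.0000]
S = R + BᵀPB = [2] + [64.2500] = [66.2500]
BᵀPA = [-63.5000 -87.5000]
K = S⁻¹·BᵀPA = [-0.9585 -1.3208]
A−BK = [2.9585 3.3208; 0.8755 0.9623]
AᵀP(A−BK) = [4.1358 5.1321; 5.1321 6.4340]
P' = Q + AᵀP(A−BK) = [9.1358 3.1321; 3.1321 7.4340]
tr(P') = 16.5698


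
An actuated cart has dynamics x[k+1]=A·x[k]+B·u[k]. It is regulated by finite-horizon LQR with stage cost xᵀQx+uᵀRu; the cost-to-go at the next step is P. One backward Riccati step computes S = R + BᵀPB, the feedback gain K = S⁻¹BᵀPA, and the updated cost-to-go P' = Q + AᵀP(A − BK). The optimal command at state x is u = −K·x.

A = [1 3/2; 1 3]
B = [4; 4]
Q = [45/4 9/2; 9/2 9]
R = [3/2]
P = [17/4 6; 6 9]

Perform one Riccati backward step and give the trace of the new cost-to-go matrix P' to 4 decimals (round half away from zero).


21.0779

BᵀP = [41.0000 60.0000]
S = R + BᵀPB = [3/2] + [404.0000] = [405.5000]
BᵀPA = [101.0000 241.5000]
K = S⁻¹·BᵀPA = [0.2491 0.5956]
A−BK = [0.0037 -0.8822; 0.0037 0.6178]
AᵀP(A−BK) = [0.0934 0.2233; 0.2233 0.7345]
P' = Q + AᵀP(A−BK) = [11.3434 4.7233; 4.7233 9.7345]
tr(P') = 21.0779


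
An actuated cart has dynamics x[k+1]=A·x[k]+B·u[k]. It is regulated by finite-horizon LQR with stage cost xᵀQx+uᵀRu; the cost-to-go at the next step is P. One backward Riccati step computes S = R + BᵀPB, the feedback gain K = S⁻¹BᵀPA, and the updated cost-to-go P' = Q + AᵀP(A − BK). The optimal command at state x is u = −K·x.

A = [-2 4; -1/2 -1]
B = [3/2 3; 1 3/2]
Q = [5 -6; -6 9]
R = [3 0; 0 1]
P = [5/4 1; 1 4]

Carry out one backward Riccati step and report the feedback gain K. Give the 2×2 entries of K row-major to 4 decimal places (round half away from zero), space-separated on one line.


BᵀP = [2.8750 5.5000; 5.2500 9.0000]
S = R + BᵀPB = [3 0; 0 1] + [9.8125 16.8750; 16.8750 29.2500] = [12.8125 16.8750; 16.8750 30.2500]
BᵀPA = [-8.5000 6.0000; -15.0000 12.0000]
K = S⁻¹·BᵀPA = [-0.0389 -0.2043; -0.4742 0.5106]
A−BK = [-0.5191 2.7745; 0.2502 -1.5617]
AᵀP(A−BK) = [0.5568 -2.0766; -2.0766 11.0979]
P' = Q + AᵀP(A−BK) = [5.5568 -8.0766; -8.0766 20.0979]
tr(P') = 25.6547

-0.0389 -0.2043 -0.4742 0.5106


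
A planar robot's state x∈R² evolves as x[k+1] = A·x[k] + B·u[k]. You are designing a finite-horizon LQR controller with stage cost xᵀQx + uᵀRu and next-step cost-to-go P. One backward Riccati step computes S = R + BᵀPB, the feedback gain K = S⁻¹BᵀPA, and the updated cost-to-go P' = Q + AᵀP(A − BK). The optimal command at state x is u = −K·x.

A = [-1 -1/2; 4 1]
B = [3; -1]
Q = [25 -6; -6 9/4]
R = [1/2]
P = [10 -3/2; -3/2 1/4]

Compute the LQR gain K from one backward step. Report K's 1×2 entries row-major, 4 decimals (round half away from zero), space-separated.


-0.5063 -0.2055

BᵀP = [31.5000 -4.7500]
S = R + BᵀPB = [1/2] + [99.2500] = [99.7500]
BᵀPA = [-50.5000 -20.5000]
K = S⁻¹·BᵀPA = [-0.5063 -0.2055]
A−BK = [0.5188 0.1165; 3.4937 0.7945]
AᵀP(A−BK) = [0.4336 0.1216; 0.1216 0.0370]
P' = Q + AᵀP(A−BK) = [25.4336 -5.8784; -5.8784 2.2870]
tr(P') = 27.7206


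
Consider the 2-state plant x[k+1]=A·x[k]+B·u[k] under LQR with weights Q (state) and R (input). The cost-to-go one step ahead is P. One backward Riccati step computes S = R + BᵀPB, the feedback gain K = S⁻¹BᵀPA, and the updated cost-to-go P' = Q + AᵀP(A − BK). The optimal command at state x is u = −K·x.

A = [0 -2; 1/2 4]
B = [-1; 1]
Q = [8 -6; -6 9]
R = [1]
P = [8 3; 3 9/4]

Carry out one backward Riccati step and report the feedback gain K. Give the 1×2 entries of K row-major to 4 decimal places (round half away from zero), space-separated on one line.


BᵀP = [-5.0000 -0.7500]
S = R + BᵀPB = [1] + [4.2500] = [5.2500]
BᵀPA = [-0.3750 7.0000]
K = S⁻¹·BᵀPA = [-0.0714 1.3333]
A−BK = [-0.0714 -0.6667; 0.5714 2.6667]
AᵀP(A−BK) = [0.5357 2.0000; 2.0000 10.6667]
P' = Q + AᵀP(A−BK) = [8.5357 -4.0000; -4.0000 19.6667]
tr(P') = 28.2024

-0.0714 1.3333


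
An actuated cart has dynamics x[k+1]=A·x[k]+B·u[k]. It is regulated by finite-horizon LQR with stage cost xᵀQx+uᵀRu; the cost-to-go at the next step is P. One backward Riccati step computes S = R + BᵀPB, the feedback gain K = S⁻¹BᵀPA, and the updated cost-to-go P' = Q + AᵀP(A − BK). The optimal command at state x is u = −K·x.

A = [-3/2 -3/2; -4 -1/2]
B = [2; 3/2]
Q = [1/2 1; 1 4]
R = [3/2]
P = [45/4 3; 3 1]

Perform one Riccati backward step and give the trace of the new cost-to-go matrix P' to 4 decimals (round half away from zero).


BᵀP = [27.0000 7.5000]
S = R + BᵀPB = [3/2] + [65.2500] = [66.7500]
BᵀPA = [-70.5000 -44.2500]
K = S⁻¹·BᵀPA = [-1.0562 -0.6629]
A−BK = [0.6124 -0.1742; -2.4157 0.4944]
AᵀP(A−BK) = [2.8518 0.8265; 0.8265 0.7282]
P' = Q + AᵀP(A−BK) = [3.3518 1.8265; 1.8265 4.7282]
tr(P') = 8.0801

8.0801


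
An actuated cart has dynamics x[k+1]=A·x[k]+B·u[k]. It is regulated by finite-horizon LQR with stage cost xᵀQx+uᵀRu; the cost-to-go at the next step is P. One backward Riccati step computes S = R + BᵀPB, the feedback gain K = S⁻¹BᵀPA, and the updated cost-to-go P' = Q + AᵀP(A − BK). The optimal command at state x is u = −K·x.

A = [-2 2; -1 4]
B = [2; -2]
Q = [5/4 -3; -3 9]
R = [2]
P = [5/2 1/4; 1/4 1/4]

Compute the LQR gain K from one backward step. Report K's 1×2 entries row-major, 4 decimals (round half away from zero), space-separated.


-0.8182 0.8182

BᵀP = [4.5000 0.0000]
S = R + BᵀPB = [2] + [9.0000] = [11.0000]
BᵀPA = [-9.0000 9.0000]
K = S⁻¹·BᵀPA = [-0.8182 0.8182]
A−BK = [-0.3636 0.3636; -2.6364 5.6364]
AᵀP(A−BK) = [3.8864 -6.1364; -6.1364 10.6364]
P' = Q + AᵀP(A−BK) = [5.1364 -9.1364; -9.1364 19.6364]
tr(P') = 24.7727


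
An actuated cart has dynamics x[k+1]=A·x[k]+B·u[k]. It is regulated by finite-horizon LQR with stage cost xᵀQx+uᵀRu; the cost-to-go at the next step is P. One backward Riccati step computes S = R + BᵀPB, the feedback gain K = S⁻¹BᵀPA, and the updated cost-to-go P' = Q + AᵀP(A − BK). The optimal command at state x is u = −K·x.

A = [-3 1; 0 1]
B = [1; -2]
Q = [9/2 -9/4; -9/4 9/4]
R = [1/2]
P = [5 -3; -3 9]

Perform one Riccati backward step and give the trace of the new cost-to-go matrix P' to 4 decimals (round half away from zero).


BᵀP = [11.0000 -21.0000]
S = R + BᵀPB = [1/2] + [53.0000] = [53.5000]
BᵀPA = [-33.0000 -10.0000]
K = S⁻¹·BᵀPA = [-0.6168 -0.1869]
A−BK = [-2.3832 1.1869; -1.2336 0.6262]
AᵀP(A−BK) = [24.6449 -12.1682; -12.1682 6.1308]
P' = Q + AᵀP(A−BK) = [29.1449 -14.4182; -14.4182 8.3808]
tr(P') = 37.5257

37.5257


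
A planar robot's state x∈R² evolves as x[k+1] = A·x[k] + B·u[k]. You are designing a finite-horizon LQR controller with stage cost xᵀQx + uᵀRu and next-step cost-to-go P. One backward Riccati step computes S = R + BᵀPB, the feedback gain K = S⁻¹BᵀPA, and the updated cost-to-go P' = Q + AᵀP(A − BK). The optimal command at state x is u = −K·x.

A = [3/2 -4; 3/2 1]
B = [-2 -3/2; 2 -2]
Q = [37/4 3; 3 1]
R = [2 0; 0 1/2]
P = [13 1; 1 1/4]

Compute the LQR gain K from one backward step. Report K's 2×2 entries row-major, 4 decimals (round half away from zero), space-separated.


BᵀP = [-24.0000 -1.5000; -21.5000 -2.0000]
S = R + BᵀPB = [2 0; 0 1/2] + [45.0000 39.0000; 39.0000 36.2500] = [47.0000 39.0000; 39.0000 36.7500]
BᵀPA = [-38.2500 94.5000; -35.2500 84.0000]
K = S⁻¹·BᵀPA = [-0.1500 0.9545; -0.8000 1.2727]
A−BK = [0.0000 -0.1818; 0.2000 1.6364]
AᵀP(A−BK) = [0.3750 -0.7500; -0.7500 3.1364]
P' = Q + AᵀP(A−BK) = [9.6250 2.2500; 2.2500 4.1364]
tr(P') = 13.7614

-0.1500 0.9545 -0.8000 1.2727


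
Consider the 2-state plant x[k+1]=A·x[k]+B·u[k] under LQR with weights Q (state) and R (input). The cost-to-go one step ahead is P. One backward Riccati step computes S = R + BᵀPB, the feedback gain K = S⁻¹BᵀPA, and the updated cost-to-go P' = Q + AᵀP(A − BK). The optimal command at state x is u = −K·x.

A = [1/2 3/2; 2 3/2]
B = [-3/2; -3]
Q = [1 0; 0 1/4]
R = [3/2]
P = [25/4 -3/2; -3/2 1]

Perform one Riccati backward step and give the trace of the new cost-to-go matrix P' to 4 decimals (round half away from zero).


5.5381

BᵀP = [-4.8750 -0.7500]
S = R + BᵀPB = [3/2] + [9.5625] = [11.0625]
BᵀPA = [-3.9375 -8.4375]
K = S⁻¹·BᵀPA = [-0.3559 -0.7627]
A−BK = [-0.0339 0.3559; 0.9322 -0.7881]
AᵀP(A−BK) = [1.1610 -0.9407; -0.9407 3.1271]
P' = Q + AᵀP(A−BK) = [2.1610 -0.9407; -0.9407 3.3771]
tr(P') = 5.5381


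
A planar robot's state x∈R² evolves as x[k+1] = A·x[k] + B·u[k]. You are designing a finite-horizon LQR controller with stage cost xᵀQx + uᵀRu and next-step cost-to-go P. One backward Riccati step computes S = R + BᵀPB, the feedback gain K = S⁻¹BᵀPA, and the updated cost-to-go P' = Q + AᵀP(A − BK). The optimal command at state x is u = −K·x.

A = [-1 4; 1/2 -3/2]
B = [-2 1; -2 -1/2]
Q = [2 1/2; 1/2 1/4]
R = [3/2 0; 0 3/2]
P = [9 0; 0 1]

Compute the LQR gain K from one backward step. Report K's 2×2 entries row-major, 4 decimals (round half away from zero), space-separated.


0.1623 -0.7446 -0.6038 2.2411

BᵀP = [-18.0000 -2.0000; 9.0000 -0.5000]
S = R + BᵀPB = [3/2 0; 0 3/2] + [40.0000 -17.0000; -17.0000 9.2500] = [41.5000 -17.0000; -17.0000 10.7500]
BᵀPA = [17.0000 -69.0000; -9.2500 36.7500]
K = S⁻¹·BᵀPA = [0.1623 -0.7446; -0.6038 2.2411]
A−BK = [-0.0716 0.2697; 0.5227 -1.8687]
AᵀP(A−BK) = [0.9057 -3.3616; -3.3616 12.5119]
P' = Q + AᵀP(A−BK) = [2.9057 -2.8616; -2.8616 12.7619]
tr(P') = 15.6677


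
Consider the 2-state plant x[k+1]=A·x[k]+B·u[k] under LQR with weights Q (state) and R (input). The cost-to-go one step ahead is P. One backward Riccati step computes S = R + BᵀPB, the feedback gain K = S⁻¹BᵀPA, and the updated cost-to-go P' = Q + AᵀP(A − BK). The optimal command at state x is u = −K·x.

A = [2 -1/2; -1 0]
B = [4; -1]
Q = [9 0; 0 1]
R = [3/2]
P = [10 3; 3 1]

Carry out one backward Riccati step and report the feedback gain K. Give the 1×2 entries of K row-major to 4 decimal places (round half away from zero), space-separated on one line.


0.4549 -0.1336

BᵀP = [37.0000 11.0000]
S = R + BᵀPB = [3/2] + [137.0000] = [138.5000]
BᵀPA = [63.0000 -18.5000]
K = S⁻¹·BᵀPA = [0.4549 -0.1336]
A−BK = [0.1805 0.0343; -0.5451 -0.1336]
AᵀP(A−BK) = [0.3430 -0.0848; -0.0848 0.0289]
P' = Q + AᵀP(A−BK) = [9.3430 -0.0848; -0.0848 1.0289]
tr(P') = 10.3718


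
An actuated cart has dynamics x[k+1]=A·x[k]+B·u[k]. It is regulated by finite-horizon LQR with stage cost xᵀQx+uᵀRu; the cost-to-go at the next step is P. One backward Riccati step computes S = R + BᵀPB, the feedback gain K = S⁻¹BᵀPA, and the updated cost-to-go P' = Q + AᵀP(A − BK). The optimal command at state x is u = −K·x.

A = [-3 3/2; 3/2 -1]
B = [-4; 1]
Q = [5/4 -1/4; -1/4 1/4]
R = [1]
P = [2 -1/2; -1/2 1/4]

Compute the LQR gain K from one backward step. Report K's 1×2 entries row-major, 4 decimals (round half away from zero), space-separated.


BᵀP = [-8.5000 2.2500]
S = R + BᵀPB = [1] + [36.2500] = [37.2500]
BᵀPA = [28.8750 -15.0000]
K = S⁻¹·BᵀPA = [0.7752 -0.4027]
A−BK = [0.1007 -0.1107; 0.7248 -0.5973]
AᵀP(A−BK) = [0.6795 -0.3725; -0.3725 0.2097]
P' = Q + AᵀP(A−BK) = [1.9295 -0.6225; -0.6225 0.4597]
tr(P') = 2.3893

0.7752 -0.4027


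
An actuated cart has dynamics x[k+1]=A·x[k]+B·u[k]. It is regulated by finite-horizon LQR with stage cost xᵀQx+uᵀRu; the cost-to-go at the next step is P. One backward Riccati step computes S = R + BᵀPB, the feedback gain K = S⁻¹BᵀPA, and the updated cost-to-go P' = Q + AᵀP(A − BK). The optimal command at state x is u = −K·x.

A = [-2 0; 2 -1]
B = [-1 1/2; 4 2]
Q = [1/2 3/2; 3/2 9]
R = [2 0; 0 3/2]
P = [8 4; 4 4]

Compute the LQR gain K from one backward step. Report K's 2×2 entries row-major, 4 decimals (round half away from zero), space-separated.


0.8949 -0.1348 -1.0566 -0.2264

BᵀP = [8.0000 12.0000; 12.0000 10.0000]
S = R + BᵀPB = [2 0; 0 3/2] + [40.0000 28.0000; 28.0000 26.0000] = [42.0000 28.0000; 28.0000 27.5000]
BᵀPA = [8.0000 -12.0000; -4.0000 -10.0000]
K = S⁻¹·BᵀPA = [0.8949 -0.1348; -1.0566 -0.2264]
A−BK = [-0.5768 -0.0216; 0.5337 -0.0081]
AᵀP(A−BK) = [4.6146 0.1725; 0.1725 0.1186]
P' = Q + AᵀP(A−BK) = [5.1146 1.6725; 1.6725 9.1186]
tr(P') = 14.2332


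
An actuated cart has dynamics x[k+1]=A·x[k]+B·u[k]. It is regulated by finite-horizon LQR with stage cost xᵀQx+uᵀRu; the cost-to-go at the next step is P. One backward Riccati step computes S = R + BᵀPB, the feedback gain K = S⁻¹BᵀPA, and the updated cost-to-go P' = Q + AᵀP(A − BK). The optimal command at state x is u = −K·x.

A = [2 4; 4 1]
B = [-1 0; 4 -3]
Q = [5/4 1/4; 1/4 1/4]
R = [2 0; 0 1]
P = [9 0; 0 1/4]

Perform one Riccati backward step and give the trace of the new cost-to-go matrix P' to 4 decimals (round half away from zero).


55.6572

BᵀP = [-9.0000 1.0000; 0.0000 -0.7500]
S = R + BᵀPB = [2 0; 0 1] + [13.0000 -3.0000; -3.0000 2.2500] = [15.0000 -3.0000; -3.0000 3.2500]
BᵀPA = [-14.0000 -35.0000; -3.0000 -0.7500]
K = S⁻¹·BᵀPA = [-1.3711 -2.9182; -2.1887 -2.9245]
A−BK = [0.6289 1.0818; 2.9182 3.8994]
AᵀP(A−BK) = [14.2390 23.3711; 23.3711 39.9182]
P' = Q + AᵀP(A−BK) = [15.4890 23.6211; 23.6211 40.1682]
tr(P') = 55.6572


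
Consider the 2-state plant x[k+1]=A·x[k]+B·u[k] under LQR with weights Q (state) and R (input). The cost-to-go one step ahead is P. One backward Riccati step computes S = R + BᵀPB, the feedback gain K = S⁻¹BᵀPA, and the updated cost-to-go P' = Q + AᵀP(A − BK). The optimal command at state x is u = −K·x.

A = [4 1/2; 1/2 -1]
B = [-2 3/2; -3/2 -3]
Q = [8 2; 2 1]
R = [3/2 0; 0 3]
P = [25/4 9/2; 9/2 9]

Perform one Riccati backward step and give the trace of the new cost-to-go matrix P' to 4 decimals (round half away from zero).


13.6720

BᵀP = [-19.2500 -22.5000; -4.1250 -20.2500]
S = R + BᵀPB = [3/2 0; 0 3] + [72.2500 38.6250; 38.6250 54.5625] = [73.7500 38.6250; 38.6250 57.5625]
BᵀPA = [-88.2500 12.8750; -26.6250 18.1875]
K = S⁻¹·BᵀPA = [-1.4715 0.0140; 0.5248 0.3065]
A−BK = [0.2698 0.0682; -0.1327 -0.0593]
AᵀP(A−BK) = [4.3654 0.5248; 0.5248 0.3065]
P' = Q + AᵀP(A−BK) = [12.3654 2.5248; 2.5248 1.3065]
tr(P') = 13.6720


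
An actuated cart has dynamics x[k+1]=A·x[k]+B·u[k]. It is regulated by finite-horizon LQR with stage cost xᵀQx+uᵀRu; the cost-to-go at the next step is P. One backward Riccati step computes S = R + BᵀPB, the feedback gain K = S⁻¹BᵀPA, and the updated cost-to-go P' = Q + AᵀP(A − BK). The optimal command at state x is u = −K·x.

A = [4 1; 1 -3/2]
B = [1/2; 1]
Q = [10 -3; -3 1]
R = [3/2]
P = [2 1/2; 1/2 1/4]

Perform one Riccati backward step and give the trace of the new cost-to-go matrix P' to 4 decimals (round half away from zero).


BᵀP = [1.5000 0.5000]
S = R + BᵀPB = [3/2] + [1.2500] = [2.7500]
BᵀPA = [6.5000 0.7500]
K = S⁻¹·BᵀPA = [2.3636 0.2727]
A−BK = [2.8182 0.8636; -1.3636 -1.7727]
AᵀP(A−BK) = [20.8864 3.3523; 3.3523 0.8580]
P' = Q + AᵀP(A−BK) = [30.8864 0.3523; 0.3523 1.8580]
tr(P') = 32.7443

32.7443


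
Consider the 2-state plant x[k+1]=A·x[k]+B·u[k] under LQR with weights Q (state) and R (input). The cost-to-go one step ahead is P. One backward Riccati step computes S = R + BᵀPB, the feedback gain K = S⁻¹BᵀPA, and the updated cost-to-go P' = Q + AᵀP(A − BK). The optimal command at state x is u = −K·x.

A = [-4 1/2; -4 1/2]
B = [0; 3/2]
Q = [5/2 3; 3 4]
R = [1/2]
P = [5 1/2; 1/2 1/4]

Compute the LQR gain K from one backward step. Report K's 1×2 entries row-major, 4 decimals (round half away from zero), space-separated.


BᵀP = [0.7500 0.3750]
S = R + BᵀPB = [1/2] + [0.5625] = [1.0625]
BᵀPA = [-4.5000 0.5625]
K = S⁻¹·BᵀPA = [-4.2353 0.5294]
A−BK = [-4.0000 0.5000; 2.3529 -0.2941]
AᵀP(A−BK) = [80.9412 -10.1176; -10.1176 1.2647]
P' = Q + AᵀP(A−BK) = [83.4412 -7.1176; -7.1176 5.2647]
tr(P') = 88.7059

-4.2353 0.5294


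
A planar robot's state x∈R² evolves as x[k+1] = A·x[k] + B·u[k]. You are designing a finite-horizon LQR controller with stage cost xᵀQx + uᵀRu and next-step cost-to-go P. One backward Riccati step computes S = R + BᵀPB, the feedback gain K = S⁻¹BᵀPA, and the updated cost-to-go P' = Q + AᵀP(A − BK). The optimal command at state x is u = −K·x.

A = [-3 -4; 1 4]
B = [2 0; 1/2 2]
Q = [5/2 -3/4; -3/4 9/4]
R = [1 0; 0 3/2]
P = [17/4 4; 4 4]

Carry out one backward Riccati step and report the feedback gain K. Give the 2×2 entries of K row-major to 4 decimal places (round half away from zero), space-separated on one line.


BᵀP = [10.5000 10.0000; 8.0000 8.0000]
S = R + BᵀPB = [1 0; 0 3/2] + [26.0000 20.0000; 20.0000 16.0000] = [27.0000 20.0000; 20.0000 17.5000]
BᵀPA = [-21.5000 -2.0000; -16.0000 0.0000]
K = S⁻¹·BᵀPA = [-0.7759 -0.4828; -0.0276 0.5517]
A−BK = [-1.4483 -3.0345; 1.4431 3.1379]
AᵀP(A−BK) = [1.1276 1.4483; 1.4483 3.0345]
P' = Q + AᵀP(A−BK) = [3.6276 0.6983; 0.6983 5.2845]
tr(P') = 8.9121

-0.7759 -0.4828 -0.0276 0.5517


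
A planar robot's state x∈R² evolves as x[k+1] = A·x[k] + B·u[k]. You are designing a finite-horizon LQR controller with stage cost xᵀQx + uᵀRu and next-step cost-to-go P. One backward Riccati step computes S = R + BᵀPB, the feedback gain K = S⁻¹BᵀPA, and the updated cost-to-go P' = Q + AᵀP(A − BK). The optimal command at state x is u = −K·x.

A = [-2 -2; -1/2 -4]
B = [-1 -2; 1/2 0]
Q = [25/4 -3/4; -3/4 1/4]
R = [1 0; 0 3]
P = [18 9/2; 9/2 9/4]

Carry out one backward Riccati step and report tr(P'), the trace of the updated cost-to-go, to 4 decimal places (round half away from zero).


33.8315

BᵀP = [-15.7500 -3.3750; -36.0000 -9.0000]
S = R + BᵀPB = [1 0; 0 3] + [14.0625 31.5000; 31.5000 72.0000] = [15.0625 31.5000; 31.5000 75.0000]
BᵀPA = [33.1875 45.0000; 76.5000 108.0000]
K = S⁻¹·BᵀPA = [0.5771 -0.1965; 0.7776 1.5225]
A−BK = [0.1323 0.8486; -0.7885 -3.9018]
AᵀP(A−BK) = [2.9222 7.0477; 7.0477 24.4093]
P' = Q + AᵀP(A−BK) = [9.1722 6.2977; 6.2977 24.6593]
tr(P') = 33.8315


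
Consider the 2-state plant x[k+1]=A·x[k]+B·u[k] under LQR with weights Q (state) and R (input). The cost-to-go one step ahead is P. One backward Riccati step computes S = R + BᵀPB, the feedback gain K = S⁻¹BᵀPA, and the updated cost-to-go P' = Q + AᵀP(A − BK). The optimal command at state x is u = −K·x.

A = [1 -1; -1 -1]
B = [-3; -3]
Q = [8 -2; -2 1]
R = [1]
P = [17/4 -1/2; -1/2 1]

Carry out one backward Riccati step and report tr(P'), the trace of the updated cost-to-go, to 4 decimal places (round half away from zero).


12.9363

BᵀP = [-11.2500 -1.5000]
S = R + BᵀPB = [1] + [38.2500] = [39.2500]
BᵀPA = [-9.7500 12.7500]
K = S⁻¹·BᵀPA = [-0.2484 0.3248]
A−BK = [0.2548 -0.0255; -1.7452 -0.0255]
AᵀP(A−BK) = [3.8280 -0.0828; -0.0828 0.1083]
P' = Q + AᵀP(A−BK) = [11.8280 -2.0828; -2.0828 1.1083]
tr(P') = 12.9363


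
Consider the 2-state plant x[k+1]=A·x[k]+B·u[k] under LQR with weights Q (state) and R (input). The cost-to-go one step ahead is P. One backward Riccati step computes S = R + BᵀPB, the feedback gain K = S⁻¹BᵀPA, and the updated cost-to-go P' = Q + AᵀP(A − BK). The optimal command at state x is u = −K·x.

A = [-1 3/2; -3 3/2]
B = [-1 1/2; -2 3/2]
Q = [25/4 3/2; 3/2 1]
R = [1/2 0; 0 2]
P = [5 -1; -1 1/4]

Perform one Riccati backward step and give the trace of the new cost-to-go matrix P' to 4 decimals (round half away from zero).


9.2560

BᵀP = [-3.0000 0.5000; 1.0000 -0.1250]
S = R + BᵀPB = [1/2 0; 0 2] + [2.0000 -0.7500; -0.7500 0.3125] = [2.5000 -0.7500; -0.7500 2.3125]
BᵀPA = [1.5000 -3.7500; -0.6250 1.3125]
K = S⁻¹·BᵀPA = [0.5749 -1.4731; -0.0838 0.0898]
A−BK = [-0.3832 -0.0180; -1.7246 -1.5808]
AᵀP(A−BK) = [0.3353 -0.3593; -0.3593 1.6707]
P' = Q + AᵀP(A−BK) = [6.5853 1.1407; 1.1407 2.6707]
tr(P') = 9.2560


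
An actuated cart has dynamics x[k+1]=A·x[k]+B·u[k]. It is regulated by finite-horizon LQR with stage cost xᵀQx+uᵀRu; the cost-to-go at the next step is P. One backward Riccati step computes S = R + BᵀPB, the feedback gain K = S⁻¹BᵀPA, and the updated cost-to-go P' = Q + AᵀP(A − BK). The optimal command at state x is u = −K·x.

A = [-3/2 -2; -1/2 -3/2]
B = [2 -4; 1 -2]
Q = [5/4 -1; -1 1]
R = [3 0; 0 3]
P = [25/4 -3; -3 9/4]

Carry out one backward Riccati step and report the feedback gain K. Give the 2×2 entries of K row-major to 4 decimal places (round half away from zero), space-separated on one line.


-0.1562 -0.1688 0.3123 0.3375

BᵀP = [9.5000 -3.7500; -19.0000 7.5000]
S = R + BᵀPB = [3 0; 0 3] + [15.2500 -30.5000; -30.5000 61.0000] = [18.2500 -30.5000; -30.5000 64.0000]
BᵀPA = [-12.3750 -13.3750; 24.7500 26.7500]
K = S⁻¹·BᵀPA = [-0.1562 -0.1688; 0.3123 0.3375]
A−BK = [0.0615 -0.3123; 0.2808 -0.6562]
AᵀP(A−BK) = [0.4631 0.2449; 0.2449 0.7760]
P' = Q + AᵀP(A−BK) = [1.7131 -0.7551; -0.7551 1.7760]
tr(P') = 3.4892


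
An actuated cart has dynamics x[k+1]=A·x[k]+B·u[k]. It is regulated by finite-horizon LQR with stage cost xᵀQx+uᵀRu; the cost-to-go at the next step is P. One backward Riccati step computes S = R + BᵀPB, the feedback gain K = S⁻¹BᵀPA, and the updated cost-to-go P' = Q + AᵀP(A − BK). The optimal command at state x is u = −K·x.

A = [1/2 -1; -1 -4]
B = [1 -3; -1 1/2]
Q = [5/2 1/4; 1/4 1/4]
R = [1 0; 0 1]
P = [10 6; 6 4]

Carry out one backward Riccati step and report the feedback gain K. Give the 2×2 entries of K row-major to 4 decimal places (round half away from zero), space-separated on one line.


0.2723 1.1188 0.0743 1.3960

BᵀP = [4.0000 2.0000; -27.0000 -16.0000]
S = R + BᵀPB = [1 0; 0 1] + [2.0000 -11.0000; -11.0000 73.0000] = [3.0000 -11.0000; -11.0000 74.0000]
BᵀPA = [0.0000 -12.0000; 2.5000 91.0000]
K = S⁻¹·BᵀPA = [0.2723 1.1188; 0.0743 1.3960]
A−BK = [0.4505 2.0693; -0.7649 -3.5792]
AᵀP(A−BK) = [0.3144 1.5099; 1.5099 8.3861]
P' = Q + AᵀP(A−BK) = [2.8144 1.7599; 1.7599 8.6361]
tr(P') = 11.4505


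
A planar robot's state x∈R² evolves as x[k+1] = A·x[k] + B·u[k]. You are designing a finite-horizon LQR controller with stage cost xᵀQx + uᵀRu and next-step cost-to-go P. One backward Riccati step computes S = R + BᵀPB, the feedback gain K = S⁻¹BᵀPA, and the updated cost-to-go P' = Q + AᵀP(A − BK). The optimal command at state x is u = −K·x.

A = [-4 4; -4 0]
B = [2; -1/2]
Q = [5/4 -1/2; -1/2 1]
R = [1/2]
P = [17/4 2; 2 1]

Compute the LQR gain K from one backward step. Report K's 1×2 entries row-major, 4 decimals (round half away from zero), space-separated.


-3.2000 2.1818

BᵀP = [7.5000 3.5000]
S = R + BᵀPB = [1/2] + [13.2500] = [13.7500]
BᵀPA = [-44.0000 30.0000]
K = S⁻¹·BᵀPA = [-3.2000 2.1818]
A−BK = [2.4000 -0.3636; -5.6000 1.0909]
AᵀP(A−BK) = [7.2000 -4.0000; -4.0000 2.5455]
P' = Q + AᵀP(A−BK) = [8.4500 -4.5000; -4.5000 3.5455]
tr(P') = 11.9955


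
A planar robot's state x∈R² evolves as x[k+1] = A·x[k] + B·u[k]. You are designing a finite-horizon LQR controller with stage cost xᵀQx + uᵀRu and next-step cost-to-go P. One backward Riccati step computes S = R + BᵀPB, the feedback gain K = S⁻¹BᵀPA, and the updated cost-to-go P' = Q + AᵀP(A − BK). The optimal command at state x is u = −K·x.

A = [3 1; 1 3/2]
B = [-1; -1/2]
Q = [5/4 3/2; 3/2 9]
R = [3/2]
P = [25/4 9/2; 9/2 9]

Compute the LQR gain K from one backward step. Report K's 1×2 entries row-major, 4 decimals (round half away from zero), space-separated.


BᵀP = [-8.5000 -9.0000]
S = R + BᵀPB = [3/2] + [13.0000] = [14.5000]
BᵀPA = [-34.5000 -22.0000]
K = S⁻¹·BᵀPA = [-2.3793 -1.5172]
A−BK = [0.6207 -0.5172; -0.1897 0.7414]
AᵀP(A−BK) = [10.1638 4.6552; 4.6552 6.6207]
P' = Q + AᵀP(A−BK) = [11.4138 6.1552; 6.1552 15.6207]
tr(P') = 27.0345

-2.3793 -1.5172


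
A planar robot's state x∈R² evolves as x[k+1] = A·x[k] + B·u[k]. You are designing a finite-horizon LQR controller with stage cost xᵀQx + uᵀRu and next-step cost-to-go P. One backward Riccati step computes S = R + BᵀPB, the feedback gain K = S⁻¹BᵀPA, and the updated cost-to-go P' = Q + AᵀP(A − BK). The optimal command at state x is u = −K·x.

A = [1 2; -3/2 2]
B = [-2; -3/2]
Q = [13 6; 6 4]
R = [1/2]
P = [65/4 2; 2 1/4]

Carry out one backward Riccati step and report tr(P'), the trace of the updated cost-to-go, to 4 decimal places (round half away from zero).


BᵀP = [-35.5000 -4.3750]
S = R + BᵀPB = [1/2] + [77.5625] = [78.0625]
BᵀPA = [-28.9375 -79.7500]
K = S⁻¹·BᵀPA = [-0.3707 -1.0216]
A−BK = [0.2586 -0.0432; -2.0560 0.4676]
AᵀP(A−BK) = [0.0855 0.1869; 0.1869 0.5260]
P' = Q + AᵀP(A−BK) = [13.0855 6.1869; 6.1869 4.5260]
tr(P') = 17.6115

17.6115
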